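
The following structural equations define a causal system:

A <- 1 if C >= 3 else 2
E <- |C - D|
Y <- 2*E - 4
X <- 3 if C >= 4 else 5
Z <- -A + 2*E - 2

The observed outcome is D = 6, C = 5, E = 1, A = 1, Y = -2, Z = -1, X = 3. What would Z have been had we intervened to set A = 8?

Under do(A=8), the mechanism A <- 1 if C >= 3 else 2 is discarded; A is fixed at 8.
E = |C - D|  [with C=5, D=6]  = 1
Z = -A + 2*E - 2  [with A=8, E=1]  = -8

-8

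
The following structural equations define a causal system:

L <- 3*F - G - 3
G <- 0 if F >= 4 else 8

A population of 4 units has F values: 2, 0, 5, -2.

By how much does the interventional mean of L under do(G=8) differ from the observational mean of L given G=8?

The intervention sets G=8 in all 4 units regardless of F. Recomputing L per unit gives -5, -11, 4, -17; average -7.25.
Observing G=8 restricts to units where G's equation naturally yields 8: F ∈ {2, 0, -2}. In that subpopulation L = -5, -11, -17, mean -11.
Difference = -7.25 − (-11) = 3.75.

3.75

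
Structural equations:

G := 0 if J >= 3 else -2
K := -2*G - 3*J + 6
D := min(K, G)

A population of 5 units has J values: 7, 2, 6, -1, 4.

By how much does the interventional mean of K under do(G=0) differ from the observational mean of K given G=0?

Every unit gets G=0 under the intervention. K values become -15, 0, -12, 9, -6; E[K|do(G=0)] = -4.8.
Observing G=0 restricts to units where G's equation naturally yields 0: J ∈ {7, 6, 4}. In that subpopulation K = -15, -12, -6, mean -11.
Difference = -4.8 − (-11) = 6.2.

6.2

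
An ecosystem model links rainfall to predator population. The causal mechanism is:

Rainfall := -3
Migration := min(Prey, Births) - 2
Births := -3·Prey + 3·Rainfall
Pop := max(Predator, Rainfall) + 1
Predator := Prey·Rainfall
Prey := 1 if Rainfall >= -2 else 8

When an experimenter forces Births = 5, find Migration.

Intervening sets Births = 5 and removes its equation (Births := -3·Prey + 3·Rainfall).
Prey = 1 if Rainfall >= -2 else 8  [with Rainfall=-3]  = 8
Migration = min(Prey, Births) - 2  [with Prey=8, Births=5]  = 3

3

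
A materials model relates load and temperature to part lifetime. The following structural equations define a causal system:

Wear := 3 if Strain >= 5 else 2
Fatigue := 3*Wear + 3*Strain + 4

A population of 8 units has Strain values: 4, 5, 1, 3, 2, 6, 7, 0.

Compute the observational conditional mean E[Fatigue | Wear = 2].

16

Conditioning on Wear=2 selects the 5 unit(s) with Strain ∈ {4, 1, 3, 2, 0}. Their Fatigue values: 22, 13, 19, 16, 10. Mean = 16.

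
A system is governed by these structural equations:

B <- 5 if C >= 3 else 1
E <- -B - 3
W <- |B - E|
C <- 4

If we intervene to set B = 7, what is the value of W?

Under do(B=7), the mechanism B <- 5 if C >= 3 else 1 is discarded; B is fixed at 7.
E = -B - 3  [with B=7]  = -10
W = |B - E|  [with B=7, E=-10]  = 17

17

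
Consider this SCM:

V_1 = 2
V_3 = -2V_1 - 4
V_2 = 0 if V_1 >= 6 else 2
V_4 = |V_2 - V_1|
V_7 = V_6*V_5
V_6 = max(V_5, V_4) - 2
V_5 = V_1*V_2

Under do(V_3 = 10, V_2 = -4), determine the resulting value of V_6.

4

Setting V_3 = 10, V_2 = -4 by intervention discards those variables' equations.
V_4 = |V_2 - V_1|  [with V_2=-4, V_1=2]  = 6
V_5 = V_1*V_2  [with V_1=2, V_2=-4]  = -8
V_6 = max(V_5, V_4) - 2  [with V_5=-8, V_4=6]  = 4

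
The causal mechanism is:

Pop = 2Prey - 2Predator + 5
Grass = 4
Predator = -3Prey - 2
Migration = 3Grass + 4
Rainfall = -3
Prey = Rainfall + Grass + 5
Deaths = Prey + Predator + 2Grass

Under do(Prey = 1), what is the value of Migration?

16

The intervention breaks the incoming arrows to Prey: Prey = Rainfall + Grass + 5 no longer applies, and Prey = 1.
No directed path runs from Prey to Migration, so Migration keeps its natural value.
Migration = 3Grass + 4  [with Grass=4]  = 16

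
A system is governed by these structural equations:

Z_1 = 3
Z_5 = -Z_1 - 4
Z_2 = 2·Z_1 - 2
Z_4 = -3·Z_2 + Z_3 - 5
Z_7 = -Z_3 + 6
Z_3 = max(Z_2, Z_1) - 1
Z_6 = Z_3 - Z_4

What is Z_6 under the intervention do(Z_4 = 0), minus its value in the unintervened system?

-14

Under do(Z_4=0), the mechanism Z_4 = -3·Z_2 + Z_3 - 5 is discarded; Z_4 is fixed at 0.
Z_2 = 2·Z_1 - 2  [with Z_1=3]  = 4
Z_3 = max(Z_2, Z_1) - 1  [with Z_2=4, Z_1=3]  = 3
Z_6 = Z_3 - Z_4  [with Z_3=3, Z_4=0]  = 3
Without intervention: Z_2 = 2·Z_1 - 2  [with Z_1=3]  = 4; Z_3 = max(Z_2, Z_1) - 1  [with Z_2=4, Z_1=3]  = 3; Z_4 = -3·Z_2 + Z_3 - 5  [with Z_2=4, Z_3=3]  = -14; Z_6 = Z_3 - Z_4  [with Z_3=3, Z_4=-14]  = 17.
Change = 3 − 17 = -14.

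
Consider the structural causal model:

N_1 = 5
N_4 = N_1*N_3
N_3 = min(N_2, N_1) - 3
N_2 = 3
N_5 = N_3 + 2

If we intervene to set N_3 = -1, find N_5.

do(N_3=-1) replaces the equation N_3 = min(N_2, N_1) - 3 with the constant N_3 = -1.
N_5 = N_3 + 2  [with N_3=-1]  = 1

1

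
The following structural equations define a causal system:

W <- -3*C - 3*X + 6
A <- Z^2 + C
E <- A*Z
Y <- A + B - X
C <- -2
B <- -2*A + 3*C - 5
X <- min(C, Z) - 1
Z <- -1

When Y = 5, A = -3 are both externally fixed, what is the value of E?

3

Under do(Y = 5, A = -3), each intervened variable's structural equation is replaced by its fixed value.
E = A*Z  [with A=-3, Z=-1]  = 3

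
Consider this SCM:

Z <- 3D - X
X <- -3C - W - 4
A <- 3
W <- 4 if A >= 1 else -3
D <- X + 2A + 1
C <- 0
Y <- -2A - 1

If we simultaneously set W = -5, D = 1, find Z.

2

Under do(W = -5, D = 1), each intervened variable's structural equation is replaced by its fixed value.
X = -3C - W - 4  [with C=0, W=-5]  = 1
Z = 3D - X  [with D=1, X=1]  = 2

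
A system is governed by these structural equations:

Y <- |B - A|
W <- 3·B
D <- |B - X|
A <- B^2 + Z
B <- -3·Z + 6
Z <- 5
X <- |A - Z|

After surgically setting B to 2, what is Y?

7

Under do(B=2), the mechanism B <- -3·Z + 6 is discarded; B is fixed at 2.
A = B^2 + Z  [with B=2, Z=5]  = 9
Y = |B - A|  [with B=2, A=9]  = 7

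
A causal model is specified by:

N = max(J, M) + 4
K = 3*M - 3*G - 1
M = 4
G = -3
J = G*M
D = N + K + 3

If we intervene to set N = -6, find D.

Under do(N=-6), the mechanism N = max(J, M) + 4 is discarded; N is fixed at -6.
K = 3*M - 3*G - 1  [with M=4, G=-3]  = 20
D = N + K + 3  [with N=-6, K=20]  = 17

17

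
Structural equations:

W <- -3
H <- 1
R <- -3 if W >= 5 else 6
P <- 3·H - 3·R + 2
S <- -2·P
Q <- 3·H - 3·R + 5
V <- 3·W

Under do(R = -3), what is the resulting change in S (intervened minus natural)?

do(R=-3) replaces the equation R <- -3 if W >= 5 else 6 with the constant R = -3.
P = 3·H - 3·R + 2  [with H=1, R=-3]  = 14
S = -2·P  [with P=14]  = -28
Without intervention: R = -3 if W >= 5 else 6  [with W=-3]  = 6; P = 3·H - 3·R + 2  [with H=1, R=6]  = -13; S = -2·P  [with P=-13]  = 26.
Change = -28 − 26 = -54.

-54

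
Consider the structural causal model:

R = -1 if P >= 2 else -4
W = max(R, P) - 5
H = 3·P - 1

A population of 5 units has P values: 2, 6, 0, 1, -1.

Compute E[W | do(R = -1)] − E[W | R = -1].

-2.4

Under do(R=-1), R's equation is replaced by R=-1 for every unit. Per-unit W: -3, 1, -5, -4, -6. Mean = -3.4.
E[W|R=-1] averages over only the 2 units with R=-1 (P = 2, 6): W = -3, 1, mean -1.
Difference = -3.4 − (-1) = -2.4.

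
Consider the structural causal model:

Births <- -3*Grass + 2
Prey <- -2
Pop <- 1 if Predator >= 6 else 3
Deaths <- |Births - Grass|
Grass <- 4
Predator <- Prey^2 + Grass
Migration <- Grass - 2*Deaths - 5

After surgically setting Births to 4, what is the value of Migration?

Under do(Births=4), the mechanism Births <- -3*Grass + 2 is discarded; Births is fixed at 4.
Deaths = |Births - Grass|  [with Births=4, Grass=4]  = 0
Migration = Grass - 2*Deaths - 5  [with Grass=4, Deaths=0]  = -1

-1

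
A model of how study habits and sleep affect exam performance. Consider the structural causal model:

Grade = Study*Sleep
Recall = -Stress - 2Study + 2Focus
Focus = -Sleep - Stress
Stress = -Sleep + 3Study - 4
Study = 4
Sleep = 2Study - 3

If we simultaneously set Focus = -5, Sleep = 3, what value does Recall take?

-23

The joint intervention fixes Focus = -5, Sleep = 3, removing each variable's own equation.
Stress = -Sleep + 3Study - 4  [with Sleep=3, Study=4]  = 5
Recall = -Stress - 2Study + 2Focus  [with Stress=5, Study=4, Focus=-5]  = -23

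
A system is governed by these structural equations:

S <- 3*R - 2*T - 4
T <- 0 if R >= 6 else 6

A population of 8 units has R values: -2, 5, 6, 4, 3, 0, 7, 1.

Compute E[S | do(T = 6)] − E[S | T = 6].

The intervention sets T=6 in all 8 units regardless of R. Recomputing S per unit gives -22, -1, 2, -4, -7, -16, 5, -13; average -7.
E[S|T=6] averages over only the 6 units with T=6 (R = -2, 5, 4, 3, 0, 1): S = -22, -1, -4, -7, -16, -13, mean -10.5.
Difference = -7 − (-10.5) = 3.5.

3.5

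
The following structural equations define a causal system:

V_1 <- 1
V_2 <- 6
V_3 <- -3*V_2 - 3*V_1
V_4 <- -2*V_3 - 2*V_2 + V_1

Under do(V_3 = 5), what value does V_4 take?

The intervention breaks the incoming arrows to V_3: V_3 <- -3*V_2 - 3*V_1 no longer applies, and V_3 = 5.
V_4 = -2*V_3 - 2*V_2 + V_1  [with V_3=5, V_2=6, V_1=1]  = -21

-21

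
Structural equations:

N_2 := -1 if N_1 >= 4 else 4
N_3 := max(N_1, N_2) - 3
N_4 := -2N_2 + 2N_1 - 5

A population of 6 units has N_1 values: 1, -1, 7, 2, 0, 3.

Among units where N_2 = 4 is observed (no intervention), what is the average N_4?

Conditioning on N_2=4 selects the 5 unit(s) with N_1 ∈ {1, -1, 2, 0, 3}. Their N_4 values: -11, -15, -9, -13, -7. Mean = -11.

-11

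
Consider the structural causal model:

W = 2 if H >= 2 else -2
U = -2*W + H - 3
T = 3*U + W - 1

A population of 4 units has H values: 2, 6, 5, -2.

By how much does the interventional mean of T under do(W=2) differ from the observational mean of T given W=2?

-4.75

Every unit gets W=2 under the intervention. T values become -14, -2, -5, -26; E[T|do(W=2)] = -11.75.
Observing W=2 restricts to units where W's equation naturally yields 2: H ∈ {2, 6, 5}. In that subpopulation T = -14, -2, -5, mean -7.
Difference = -11.75 − (-7) = -4.75.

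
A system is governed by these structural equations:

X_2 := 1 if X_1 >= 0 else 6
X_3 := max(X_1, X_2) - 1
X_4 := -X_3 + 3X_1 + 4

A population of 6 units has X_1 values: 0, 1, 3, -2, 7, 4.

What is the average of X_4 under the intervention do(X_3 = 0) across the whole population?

do(X_3=0) breaks X_3's dependence on X_1. With X_3=0 fixed, X_4 across the units is 4, 7, 13, -2, 25, 16, mean 10.5.

10.5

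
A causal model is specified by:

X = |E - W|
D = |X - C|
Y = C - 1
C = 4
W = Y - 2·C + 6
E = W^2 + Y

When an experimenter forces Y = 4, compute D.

Under do(Y=4), the mechanism Y = C - 1 is discarded; Y is fixed at 4.
W = Y - 2·C + 6  [with Y=4, C=4]  = 2
E = W^2 + Y  [with W=2, Y=4]  = 8
X = |E - W|  [with E=8, W=2]  = 6
D = |X - C|  [with X=6, C=4]  = 2

2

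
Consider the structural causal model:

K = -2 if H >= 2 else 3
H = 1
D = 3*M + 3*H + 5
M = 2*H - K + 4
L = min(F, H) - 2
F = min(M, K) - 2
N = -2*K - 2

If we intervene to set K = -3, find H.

1

Under do(K=-3), the mechanism K = -2 if H >= 2 else 3 is discarded; K is fixed at -3.
H is not downstream of the intervention, so its value is determined by the original equations.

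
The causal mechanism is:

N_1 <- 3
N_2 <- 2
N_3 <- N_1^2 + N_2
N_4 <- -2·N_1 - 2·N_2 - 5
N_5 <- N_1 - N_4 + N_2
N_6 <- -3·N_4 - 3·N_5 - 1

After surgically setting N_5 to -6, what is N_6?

The intervention breaks the incoming arrows to N_5: N_5 <- N_1 - N_4 + N_2 no longer applies, and N_5 = -6.
N_4 = -2·N_1 - 2·N_2 - 5  [with N_1=3, N_2=2]  = -15
N_6 = -3·N_4 - 3·N_5 - 1  [with N_4=-15, N_5=-6]  = 62

62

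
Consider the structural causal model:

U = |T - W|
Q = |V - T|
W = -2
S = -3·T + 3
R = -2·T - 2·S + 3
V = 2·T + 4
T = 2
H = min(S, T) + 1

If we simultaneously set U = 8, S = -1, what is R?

The joint intervention fixes U = 8, S = -1, removing each variable's own equation.
R = -2·T - 2·S + 3  [with T=2, S=-1]  = 1

1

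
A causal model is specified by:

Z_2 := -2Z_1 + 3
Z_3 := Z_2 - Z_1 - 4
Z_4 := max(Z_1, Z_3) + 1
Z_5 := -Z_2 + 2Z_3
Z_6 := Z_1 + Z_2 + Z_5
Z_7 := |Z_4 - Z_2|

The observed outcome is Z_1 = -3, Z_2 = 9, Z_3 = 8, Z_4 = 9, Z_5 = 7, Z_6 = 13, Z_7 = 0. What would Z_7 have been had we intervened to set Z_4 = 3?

6

The intervention breaks the incoming arrows to Z_4: Z_4 := max(Z_1, Z_3) + 1 no longer applies, and Z_4 = 3.
Z_2 = -2Z_1 + 3  [with Z_1=-3]  = 9
Z_7 = |Z_4 - Z_2|  [with Z_4=3, Z_2=9]  = 6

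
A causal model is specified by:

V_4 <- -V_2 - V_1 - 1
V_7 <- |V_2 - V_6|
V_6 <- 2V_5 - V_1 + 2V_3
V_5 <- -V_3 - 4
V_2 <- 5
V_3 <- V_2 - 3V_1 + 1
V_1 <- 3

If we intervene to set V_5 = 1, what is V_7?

Under do(V_5=1), the mechanism V_5 <- -V_3 - 4 is discarded; V_5 is fixed at 1.
V_3 = V_2 - 3V_1 + 1  [with V_2=5, V_1=3]  = -3
V_6 = 2V_5 - V_1 + 2V_3  [with V_5=1, V_1=3, V_3=-3]  = -7
V_7 = |V_2 - V_6|  [with V_2=5, V_6=-7]  = 12

12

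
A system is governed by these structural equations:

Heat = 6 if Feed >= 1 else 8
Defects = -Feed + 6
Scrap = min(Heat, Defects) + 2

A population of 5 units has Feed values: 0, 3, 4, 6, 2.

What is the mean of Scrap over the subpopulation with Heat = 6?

E[Scrap|Heat=6] averages over only the 4 units with Heat=6 (Feed = 3, 4, 6, 2): Scrap = 5, 4, 2, 6, mean 4.25.

4.25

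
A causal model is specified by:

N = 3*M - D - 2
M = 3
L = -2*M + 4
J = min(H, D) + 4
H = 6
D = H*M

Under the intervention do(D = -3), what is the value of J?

The intervention breaks the incoming arrows to D: D = H*M no longer applies, and D = -3.
J = min(H, D) + 4  [with H=6, D=-3]  = 1

1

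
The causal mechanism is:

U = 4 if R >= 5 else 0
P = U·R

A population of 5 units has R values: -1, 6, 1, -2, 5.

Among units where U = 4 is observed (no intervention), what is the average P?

Conditioning on U=4 selects the 2 unit(s) with R ∈ {6, 5}. Their P values: 24, 20. Mean = 22.

22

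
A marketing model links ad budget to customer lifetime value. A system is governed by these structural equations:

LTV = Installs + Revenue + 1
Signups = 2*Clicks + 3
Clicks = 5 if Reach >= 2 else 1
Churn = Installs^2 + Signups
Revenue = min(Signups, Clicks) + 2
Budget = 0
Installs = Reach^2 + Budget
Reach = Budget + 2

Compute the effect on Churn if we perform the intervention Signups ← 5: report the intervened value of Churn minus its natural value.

-8

The intervention breaks the incoming arrows to Signups: Signups = 2*Clicks + 3 no longer applies, and Signups = 5.
Reach = Budget + 2  [with Budget=0]  = 2
Installs = Reach^2 + Budget  [with Reach=2, Budget=0]  = 4
Churn = Installs^2 + Signups  [with Installs=4, Signups=5]  = 21
Without intervention: Reach = Budget + 2  [with Budget=0]  = 2; Clicks = 5 if Reach >= 2 else 1  [with Reach=2]  = 5; Installs = Reach^2 + Budget  [with Reach=2, Budget=0]  = 4; Signups = 2*Clicks + 3  [with Clicks=5]  = 13; Churn = Installs^2 + Signups  [with Installs=4, Signups=13]  = 29.
Change = 21 − 29 = -8.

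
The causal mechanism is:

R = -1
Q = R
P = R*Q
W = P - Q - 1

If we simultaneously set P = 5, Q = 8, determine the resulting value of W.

The joint intervention fixes P = 5, Q = 8, removing each variable's own equation.
W = P - Q - 1  [with P=5, Q=8]  = -4

-4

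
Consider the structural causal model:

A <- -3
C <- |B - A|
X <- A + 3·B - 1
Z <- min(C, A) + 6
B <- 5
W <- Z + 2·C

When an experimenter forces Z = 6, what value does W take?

22

The intervention breaks the incoming arrows to Z: Z <- min(C, A) + 6 no longer applies, and Z = 6.
C = |B - A|  [with B=5, A=-3]  = 8
W = Z + 2·C  [with Z=6, C=8]  = 22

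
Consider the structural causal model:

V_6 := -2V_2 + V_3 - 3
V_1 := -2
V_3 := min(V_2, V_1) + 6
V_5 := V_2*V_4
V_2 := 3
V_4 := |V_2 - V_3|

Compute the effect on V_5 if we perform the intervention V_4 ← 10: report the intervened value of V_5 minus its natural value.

27

Intervening sets V_4 = 10 and removes its equation (V_4 := |V_2 - V_3|).
V_5 = V_2*V_4  [with V_2=3, V_4=10]  = 30
Without intervention: V_3 = min(V_2, V_1) + 6  [with V_2=3, V_1=-2]  = 4; V_4 = |V_2 - V_3|  [with V_2=3, V_3=4]  = 1; V_5 = V_2*V_4  [with V_2=3, V_4=1]  = 3.
Change = 30 − 3 = 27.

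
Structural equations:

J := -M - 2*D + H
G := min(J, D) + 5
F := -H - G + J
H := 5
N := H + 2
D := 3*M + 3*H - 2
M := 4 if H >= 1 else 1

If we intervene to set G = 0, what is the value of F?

Intervening sets G = 0 and removes its equation (G := min(J, D) + 5).
M = 4 if H >= 1 else 1  [with H=5]  = 4
D = 3*M + 3*H - 2  [with M=4, H=5]  = 25
J = -M - 2*D + H  [with M=4, D=25, H=5]  = -49
F = -H - G + J  [with H=5, G=0, J=-49]  = -54

-54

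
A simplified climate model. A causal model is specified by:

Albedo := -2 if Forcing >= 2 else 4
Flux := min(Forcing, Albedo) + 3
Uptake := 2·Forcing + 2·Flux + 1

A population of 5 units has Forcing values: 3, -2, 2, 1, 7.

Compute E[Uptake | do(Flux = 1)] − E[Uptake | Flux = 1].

Every unit gets Flux=1 under the intervention. Uptake values become 9, -1, 7, 5, 17; E[Uptake|do(Flux=1)] = 7.4.
Conditioning on Flux=1 selects the 4 unit(s) with Forcing ∈ {3, -2, 2, 7}. Their Uptake values: 9, -1, 7, 17. Mean = 8.
Difference = 7.4 − 8 = -0.6.

-0.6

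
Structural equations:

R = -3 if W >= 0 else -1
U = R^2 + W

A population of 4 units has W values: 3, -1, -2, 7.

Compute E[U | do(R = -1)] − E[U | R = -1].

do(R=-1) breaks R's dependence on W. With R=-1 fixed, U across the units is 4, 0, -1, 8, mean 2.75.
Observing R=-1 restricts to units where R's equation naturally yields -1: W ∈ {-1, -2}. In that subpopulation U = 0, -1, mean -0.5.
Difference = 2.75 − (-0.5) = 3.25.

3.25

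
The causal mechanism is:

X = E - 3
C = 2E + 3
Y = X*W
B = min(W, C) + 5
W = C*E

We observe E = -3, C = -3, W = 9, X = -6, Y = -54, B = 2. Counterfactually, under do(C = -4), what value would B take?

1

Under do(C=-4), the mechanism C = 2E + 3 is discarded; C is fixed at -4.
W = C*E  [with C=-4, E=-3]  = 12
B = min(W, C) + 5  [with W=12, C=-4]  = 1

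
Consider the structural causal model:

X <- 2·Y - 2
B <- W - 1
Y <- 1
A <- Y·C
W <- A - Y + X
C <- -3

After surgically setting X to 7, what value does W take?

3

Intervening sets X = 7 and removes its equation (X <- 2·Y - 2).
A = Y·C  [with Y=1, C=-3]  = -3
W = A - Y + X  [with A=-3, Y=1, X=7]  = 3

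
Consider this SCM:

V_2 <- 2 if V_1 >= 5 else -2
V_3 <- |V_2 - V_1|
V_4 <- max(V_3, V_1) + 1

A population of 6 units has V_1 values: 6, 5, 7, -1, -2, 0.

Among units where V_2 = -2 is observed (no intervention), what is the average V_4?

E[V_4|V_2=-2] averages over only the 3 units with V_2=-2 (V_1 = -1, -2, 0): V_4 = 2, 1, 3, mean 2.

2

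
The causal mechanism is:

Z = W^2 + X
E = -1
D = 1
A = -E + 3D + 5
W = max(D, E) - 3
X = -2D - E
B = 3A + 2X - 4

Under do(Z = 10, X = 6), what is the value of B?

Under do(Z = 10, X = 6), each intervened variable's structural equation is replaced by its fixed value.
A = -E + 3D + 5  [with E=-1, D=1]  = 9
B = 3A + 2X - 4  [with A=9, X=6]  = 35

35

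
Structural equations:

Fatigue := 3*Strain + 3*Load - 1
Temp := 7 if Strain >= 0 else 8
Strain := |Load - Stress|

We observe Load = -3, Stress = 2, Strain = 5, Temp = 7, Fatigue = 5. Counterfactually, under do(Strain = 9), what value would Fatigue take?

17

do(Strain=9) replaces the equation Strain := |Load - Stress| with the constant Strain = 9.
Fatigue = 3*Strain + 3*Load - 1  [with Strain=9, Load=-3]  = 17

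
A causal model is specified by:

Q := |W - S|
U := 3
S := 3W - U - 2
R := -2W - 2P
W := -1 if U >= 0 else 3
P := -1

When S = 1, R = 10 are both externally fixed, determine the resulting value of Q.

The joint intervention fixes S = 1, R = 10, removing each variable's own equation.
W = -1 if U >= 0 else 3  [with U=3]  = -1
Q = |W - S|  [with W=-1, S=1]  = 2

2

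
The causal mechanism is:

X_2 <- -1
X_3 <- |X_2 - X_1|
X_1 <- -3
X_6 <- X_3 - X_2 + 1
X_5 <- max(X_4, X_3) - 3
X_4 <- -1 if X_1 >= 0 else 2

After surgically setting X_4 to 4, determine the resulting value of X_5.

1

Intervening sets X_4 = 4 and removes its equation (X_4 <- -1 if X_1 >= 0 else 2).
X_3 = |X_2 - X_1|  [with X_2=-1, X_1=-3]  = 2
X_5 = max(X_4, X_3) - 3  [with X_4=4, X_3=2]  = 1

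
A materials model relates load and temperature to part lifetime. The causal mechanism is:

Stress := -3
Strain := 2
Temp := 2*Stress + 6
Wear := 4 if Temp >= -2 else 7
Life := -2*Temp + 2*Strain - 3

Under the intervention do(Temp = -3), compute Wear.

7

The intervention breaks the incoming arrows to Temp: Temp := 2*Stress + 6 no longer applies, and Temp = -3.
Wear = 4 if Temp >= -2 else 7  [with Temp=-3]  = 7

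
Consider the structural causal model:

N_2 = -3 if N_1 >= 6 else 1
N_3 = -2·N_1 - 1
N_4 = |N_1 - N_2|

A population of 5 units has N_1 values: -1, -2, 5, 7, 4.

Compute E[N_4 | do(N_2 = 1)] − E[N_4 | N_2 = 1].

0.6

Under do(N_2=1), N_2's equation is replaced by N_2=1 for every unit. Per-unit N_4: 2, 3, 4, 6, 3. Mean = 3.6.
Observing N_2=1 restricts to units where N_2's equation naturally yields 1: N_1 ∈ {-1, -2, 5, 4}. In that subpopulation N_4 = 2, 3, 4, 3, mean 3.
Difference = 3.6 − 3 = 0.6.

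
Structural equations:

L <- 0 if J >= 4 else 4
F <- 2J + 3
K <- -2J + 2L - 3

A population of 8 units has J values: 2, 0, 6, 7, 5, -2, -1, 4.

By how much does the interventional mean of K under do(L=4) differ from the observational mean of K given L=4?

Every unit gets L=4 under the intervention. K values become 1, 5, -7, -9, -5, 9, 7, -3; E[K|do(L=4)] = -0.25.
Conditioning on L=4 selects the 4 unit(s) with J ∈ {2, 0, -2, -1}. Their K values: 1, 5, 9, 7. Mean = 5.5.
Difference = -0.25 − 5.5 = -5.75.

-5.75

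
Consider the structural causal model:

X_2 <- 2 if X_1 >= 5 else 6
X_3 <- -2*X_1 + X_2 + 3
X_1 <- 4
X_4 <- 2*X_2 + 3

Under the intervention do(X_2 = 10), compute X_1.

4

Under do(X_2=10), the mechanism X_2 <- 2 if X_1 >= 5 else 6 is discarded; X_2 is fixed at 10.
X_1 is not downstream of the intervention, so its value is determined by the original equations.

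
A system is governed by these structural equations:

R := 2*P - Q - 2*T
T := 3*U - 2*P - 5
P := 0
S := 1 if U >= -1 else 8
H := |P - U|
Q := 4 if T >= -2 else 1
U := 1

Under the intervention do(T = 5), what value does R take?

The intervention breaks the incoming arrows to T: T := 3*U - 2*P - 5 no longer applies, and T = 5.
Q = 4 if T >= -2 else 1  [with T=5]  = 4
R = 2*P - Q - 2*T  [with P=0, Q=4, T=5]  = -14

-14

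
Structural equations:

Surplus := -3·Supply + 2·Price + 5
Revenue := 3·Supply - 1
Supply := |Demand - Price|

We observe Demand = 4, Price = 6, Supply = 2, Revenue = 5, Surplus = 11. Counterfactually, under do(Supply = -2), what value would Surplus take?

do(Supply=-2) replaces the equation Supply := |Demand - Price| with the constant Supply = -2.
Surplus = -3·Supply + 2·Price + 5  [with Supply=-2, Price=6]  = 23

23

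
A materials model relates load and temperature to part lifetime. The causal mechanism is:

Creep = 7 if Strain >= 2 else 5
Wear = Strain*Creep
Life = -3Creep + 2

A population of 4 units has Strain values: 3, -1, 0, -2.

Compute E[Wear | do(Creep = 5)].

0

Under do(Creep=5), Creep's equation is replaced by Creep=5 for every unit. Per-unit Wear: 15, -5, 0, -10. Mean = 0.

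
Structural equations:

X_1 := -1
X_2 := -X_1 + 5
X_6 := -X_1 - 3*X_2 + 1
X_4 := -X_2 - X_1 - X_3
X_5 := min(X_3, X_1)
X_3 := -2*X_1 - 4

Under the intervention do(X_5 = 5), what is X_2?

Under do(X_5=5), the mechanism X_5 := min(X_3, X_1) is discarded; X_5 is fixed at 5.
No directed path runs from X_5 to X_2, so X_2 keeps its natural value.
X_2 = -X_1 + 5  [with X_1=-1]  = 6

6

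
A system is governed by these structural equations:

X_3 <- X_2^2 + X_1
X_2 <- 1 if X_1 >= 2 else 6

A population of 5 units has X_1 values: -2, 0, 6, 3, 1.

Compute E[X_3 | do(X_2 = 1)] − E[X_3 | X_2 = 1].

-2.9

do(X_2=1) breaks X_2's dependence on X_1. With X_2=1 fixed, X_3 across the units is -1, 1, 7, 4, 2, mean 2.6.
Observing X_2=1 restricts to units where X_2's equation naturally yields 1: X_1 ∈ {6, 3}. In that subpopulation X_3 = 7, 4, mean 5.5.
Difference = 2.6 − 5.5 = -2.9.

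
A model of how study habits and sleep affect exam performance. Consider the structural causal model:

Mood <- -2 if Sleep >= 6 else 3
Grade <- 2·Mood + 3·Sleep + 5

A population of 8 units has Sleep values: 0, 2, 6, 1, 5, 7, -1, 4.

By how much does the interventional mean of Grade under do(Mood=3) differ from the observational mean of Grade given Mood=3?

3.5

do(Mood=3) breaks Mood's dependence on Sleep. With Mood=3 fixed, Grade across the units is 11, 17, 29, 14, 26, 32, 8, 23, mean 20.
Conditioning on Mood=3 selects the 6 unit(s) with Sleep ∈ {0, 2, 1, 5, -1, 4}. Their Grade values: 11, 17, 14, 26, 8, 23. Mean = 16.5.
Difference = 20 − 16.5 = 3.5.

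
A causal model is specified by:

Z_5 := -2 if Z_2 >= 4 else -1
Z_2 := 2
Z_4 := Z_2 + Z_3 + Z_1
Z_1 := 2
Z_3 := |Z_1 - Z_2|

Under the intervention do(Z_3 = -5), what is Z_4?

-1

The intervention breaks the incoming arrows to Z_3: Z_3 := |Z_1 - Z_2| no longer applies, and Z_3 = -5.
Z_4 = Z_2 + Z_3 + Z_1  [with Z_2=2, Z_3=-5, Z_1=2]  = -1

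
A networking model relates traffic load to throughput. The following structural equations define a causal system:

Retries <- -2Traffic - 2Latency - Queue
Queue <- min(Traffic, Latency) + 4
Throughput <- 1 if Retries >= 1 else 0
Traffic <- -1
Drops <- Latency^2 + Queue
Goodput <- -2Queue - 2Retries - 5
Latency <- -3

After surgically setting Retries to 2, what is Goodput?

Under do(Retries=2), the mechanism Retries <- -2Traffic - 2Latency - Queue is discarded; Retries is fixed at 2.
Queue = min(Traffic, Latency) + 4  [with Traffic=-1, Latency=-3]  = 1
Goodput = -2Queue - 2Retries - 5  [with Queue=1, Retries=2]  = -11

-11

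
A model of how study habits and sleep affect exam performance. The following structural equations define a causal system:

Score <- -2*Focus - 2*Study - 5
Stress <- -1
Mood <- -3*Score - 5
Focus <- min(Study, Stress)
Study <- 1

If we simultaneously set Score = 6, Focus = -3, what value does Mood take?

The joint intervention fixes Score = 6, Focus = -3, removing each variable's own equation.
Mood = -3*Score - 5  [with Score=6]  = -23

-23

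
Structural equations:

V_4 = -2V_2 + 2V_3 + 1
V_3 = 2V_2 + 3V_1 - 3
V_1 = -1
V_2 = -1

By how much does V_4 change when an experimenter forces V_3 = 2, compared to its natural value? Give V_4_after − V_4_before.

The intervention breaks the incoming arrows to V_3: V_3 = 2V_2 + 3V_1 - 3 no longer applies, and V_3 = 2.
V_4 = -2V_2 + 2V_3 + 1  [with V_2=-1, V_3=2]  = 7
Without intervention: V_3 = 2V_2 + 3V_1 - 3  [with V_2=-1, V_1=-1]  = -8; V_4 = -2V_2 + 2V_3 + 1  [with V_2=-1, V_3=-8]  = -13.
Change = 7 − (-13) = 20.

20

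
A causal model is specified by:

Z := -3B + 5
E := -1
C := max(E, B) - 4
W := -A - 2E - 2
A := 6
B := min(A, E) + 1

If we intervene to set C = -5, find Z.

5

The intervention breaks the incoming arrows to C: C := max(E, B) - 4 no longer applies, and C = -5.
Since Z is not a descendant of the intervened variable, it is unaffected.
B = min(A, E) + 1  [with A=6, E=-1]  = 0
Z = -3B + 5  [with B=0]  = 5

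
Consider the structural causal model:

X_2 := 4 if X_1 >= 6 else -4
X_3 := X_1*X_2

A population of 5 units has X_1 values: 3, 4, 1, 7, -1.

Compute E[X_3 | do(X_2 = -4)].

-11.2

do(X_2=-4) breaks X_2's dependence on X_1. With X_2=-4 fixed, X_3 across the units is -12, -16, -4, -28, 4, mean -11.2.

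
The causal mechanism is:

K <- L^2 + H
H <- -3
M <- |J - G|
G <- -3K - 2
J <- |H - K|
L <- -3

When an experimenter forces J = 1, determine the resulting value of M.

Under do(J=1), the mechanism J <- |H - K| is discarded; J is fixed at 1.
K = L^2 + H  [with L=-3, H=-3]  = 6
G = -3K - 2  [with K=6]  = -20
M = |J - G|  [with J=1, G=-20]  = 21

21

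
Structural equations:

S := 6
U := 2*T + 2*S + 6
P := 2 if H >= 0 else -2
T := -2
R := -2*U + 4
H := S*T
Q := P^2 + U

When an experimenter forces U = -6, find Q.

-2

Under do(U=-6), the mechanism U := 2*T + 2*S + 6 is discarded; U is fixed at -6.
H = S*T  [with S=6, T=-2]  = -12
P = 2 if H >= 0 else -2  [with H=-12]  = -2
Q = P^2 + U  [with P=-2, U=-6]  = -2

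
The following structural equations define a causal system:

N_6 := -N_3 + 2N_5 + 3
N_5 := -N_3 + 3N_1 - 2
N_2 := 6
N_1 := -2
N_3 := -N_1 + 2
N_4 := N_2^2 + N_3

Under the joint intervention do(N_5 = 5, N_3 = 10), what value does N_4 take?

46

Under do(N_5 = 5, N_3 = 10), each intervened variable's structural equation is replaced by its fixed value.
N_4 = N_2^2 + N_3  [with N_2=6, N_3=10]  = 46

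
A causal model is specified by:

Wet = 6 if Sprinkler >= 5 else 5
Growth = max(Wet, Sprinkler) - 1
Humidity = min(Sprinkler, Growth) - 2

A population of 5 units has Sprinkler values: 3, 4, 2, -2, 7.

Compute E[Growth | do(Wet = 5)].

Every unit gets Wet=5 under the intervention. Growth values become 4, 4, 4, 4, 6; E[Growth|do(Wet=5)] = 4.4.

4.4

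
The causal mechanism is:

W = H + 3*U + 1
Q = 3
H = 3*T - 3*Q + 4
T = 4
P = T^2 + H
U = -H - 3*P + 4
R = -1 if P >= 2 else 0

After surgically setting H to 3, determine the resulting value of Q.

3

Under do(H=3), the mechanism H = 3*T - 3*Q + 4 is discarded; H is fixed at 3.
Since Q is not a descendant of the intervened variable, it is unaffected.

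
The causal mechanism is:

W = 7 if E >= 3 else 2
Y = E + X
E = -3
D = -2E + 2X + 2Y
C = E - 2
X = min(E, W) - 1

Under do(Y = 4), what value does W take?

2

The intervention breaks the incoming arrows to Y: Y = E + X no longer applies, and Y = 4.
Since W is not a descendant of the intervened variable, it is unaffected.
W = 7 if E >= 3 else 2  [with E=-3]  = 2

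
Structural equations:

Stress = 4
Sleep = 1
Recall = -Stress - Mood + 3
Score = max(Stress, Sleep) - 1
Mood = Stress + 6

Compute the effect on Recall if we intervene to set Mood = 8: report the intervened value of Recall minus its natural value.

Intervening sets Mood = 8 and removes its equation (Mood = Stress + 6).
Recall = -Stress - Mood + 3  [with Stress=4, Mood=8]  = -9
Without intervention: Mood = Stress + 6  [with Stress=4]  = 10; Recall = -Stress - Mood + 3  [with Stress=4, Mood=10]  = -11.
Change = -9 − (-11) = 2.

2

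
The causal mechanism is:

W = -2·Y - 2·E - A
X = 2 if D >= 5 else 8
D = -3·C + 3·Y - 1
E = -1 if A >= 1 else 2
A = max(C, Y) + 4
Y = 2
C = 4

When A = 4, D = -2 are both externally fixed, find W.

-6

The joint intervention fixes A = 4, D = -2, removing each variable's own equation.
E = -1 if A >= 1 else 2  [with A=4]  = -1
W = -2·Y - 2·E - A  [with Y=2, E=-1, A=4]  = -6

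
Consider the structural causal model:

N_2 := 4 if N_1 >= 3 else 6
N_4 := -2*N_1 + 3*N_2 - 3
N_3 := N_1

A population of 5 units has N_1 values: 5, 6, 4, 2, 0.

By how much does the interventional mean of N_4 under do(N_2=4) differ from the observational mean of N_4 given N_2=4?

3.2

Under do(N_2=4), N_2's equation is replaced by N_2=4 for every unit. Per-unit N_4: -1, -3, 1, 5, 9. Mean = 2.2.
Conditioning on N_2=4 selects the 3 unit(s) with N_1 ∈ {5, 6, 4}. Their N_4 values: -1, -3, 1. Mean = -1.
Difference = 2.2 − (-1) = 3.2.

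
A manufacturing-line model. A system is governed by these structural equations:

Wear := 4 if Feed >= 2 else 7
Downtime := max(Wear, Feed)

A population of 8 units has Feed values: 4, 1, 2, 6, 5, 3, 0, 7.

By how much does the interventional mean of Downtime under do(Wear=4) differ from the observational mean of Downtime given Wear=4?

-0.25

The intervention sets Wear=4 in all 8 units regardless of Feed. Recomputing Downtime per unit gives 4, 4, 4, 6, 5, 4, 4, 7; average 4.75.
E[Downtime|Wear=4] averages over only the 6 units with Wear=4 (Feed = 4, 2, 6, 5, 3, 7): Downtime = 4, 4, 6, 5, 4, 7, mean 5.
Difference = 4.75 − 5 = -0.25.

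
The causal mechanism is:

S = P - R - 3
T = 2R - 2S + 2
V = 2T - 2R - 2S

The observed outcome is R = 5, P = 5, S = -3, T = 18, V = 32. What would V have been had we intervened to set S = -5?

do(S=-5) replaces the equation S = P - R - 3 with the constant S = -5.
T = 2R - 2S + 2  [with R=5, S=-5]  = 22
V = 2T - 2R - 2S  [with T=22, R=5, S=-5]  = 44

44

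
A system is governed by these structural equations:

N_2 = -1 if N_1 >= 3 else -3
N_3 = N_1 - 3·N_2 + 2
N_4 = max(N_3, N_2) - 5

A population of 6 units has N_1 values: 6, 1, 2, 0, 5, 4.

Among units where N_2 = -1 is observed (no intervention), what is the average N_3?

E[N_3|N_2=-1] averages over only the 3 units with N_2=-1 (N_1 = 6, 5, 4): N_3 = 11, 10, 9, mean 10.

10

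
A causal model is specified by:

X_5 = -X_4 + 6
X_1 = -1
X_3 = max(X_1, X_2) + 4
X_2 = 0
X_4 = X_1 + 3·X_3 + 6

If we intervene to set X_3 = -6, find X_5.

do(X_3=-6) replaces the equation X_3 = max(X_1, X_2) + 4 with the constant X_3 = -6.
X_4 = X_1 + 3·X_3 + 6  [with X_1=-1, X_3=-6]  = -13
X_5 = -X_4 + 6  [with X_4=-13]  = 19

19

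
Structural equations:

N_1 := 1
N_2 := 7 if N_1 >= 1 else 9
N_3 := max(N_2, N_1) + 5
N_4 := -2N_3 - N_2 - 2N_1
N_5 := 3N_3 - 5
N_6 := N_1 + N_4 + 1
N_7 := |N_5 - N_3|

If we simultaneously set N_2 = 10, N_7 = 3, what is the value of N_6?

-40

Under do(N_2 = 10, N_7 = 3), each intervened variable's structural equation is replaced by its fixed value.
N_3 = max(N_2, N_1) + 5  [with N_2=10, N_1=1]  = 15
N_4 = -2N_3 - N_2 - 2N_1  [with N_3=15, N_2=10, N_1=1]  = -42
N_6 = N_1 + N_4 + 1  [with N_1=1, N_4=-42]  = -40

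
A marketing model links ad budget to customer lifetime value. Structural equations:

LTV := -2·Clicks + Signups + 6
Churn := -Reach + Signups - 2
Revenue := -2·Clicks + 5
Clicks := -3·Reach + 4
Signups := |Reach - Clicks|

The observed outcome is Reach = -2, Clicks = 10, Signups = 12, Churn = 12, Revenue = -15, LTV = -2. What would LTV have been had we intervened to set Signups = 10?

The intervention breaks the incoming arrows to Signups: Signups := |Reach - Clicks| no longer applies, and Signups = 10.
Clicks = -3·Reach + 4  [with Reach=-2]  = 10
LTV = -2·Clicks + Signups + 6  [with Clicks=10, Signups=10]  = -4

-4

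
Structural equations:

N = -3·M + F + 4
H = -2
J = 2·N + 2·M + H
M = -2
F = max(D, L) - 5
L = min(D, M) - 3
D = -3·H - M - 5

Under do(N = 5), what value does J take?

Intervening sets N = 5 and removes its equation (N = -3·M + F + 4).
J = 2·N + 2·M + H  [with N=5, M=-2, H=-2]  = 4

4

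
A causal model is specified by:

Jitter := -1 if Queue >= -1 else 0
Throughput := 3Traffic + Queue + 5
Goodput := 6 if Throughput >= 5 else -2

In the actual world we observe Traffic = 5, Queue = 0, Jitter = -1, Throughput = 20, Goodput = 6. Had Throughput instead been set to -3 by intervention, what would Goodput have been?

Intervening sets Throughput = -3 and removes its equation (Throughput := 3Traffic + Queue + 5).
Goodput = 6 if Throughput >= 5 else -2  [with Throughput=-3]  = -2

-2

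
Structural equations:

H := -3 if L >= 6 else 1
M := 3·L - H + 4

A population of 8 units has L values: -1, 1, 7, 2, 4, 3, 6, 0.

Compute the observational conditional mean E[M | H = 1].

E[M|H=1] averages over only the 6 units with H=1 (L = -1, 1, 2, 4, 3, 0): M = 0, 6, 9, 15, 12, 3, mean 7.5.

7.5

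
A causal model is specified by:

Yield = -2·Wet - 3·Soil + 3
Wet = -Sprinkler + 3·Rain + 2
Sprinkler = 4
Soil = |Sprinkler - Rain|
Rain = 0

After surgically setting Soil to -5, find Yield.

22

do(Soil=-5) replaces the equation Soil = |Sprinkler - Rain| with the constant Soil = -5.
Wet = -Sprinkler + 3·Rain + 2  [with Sprinkler=4, Rain=0]  = -2
Yield = -2·Wet - 3·Soil + 3  [with Wet=-2, Soil=-5]  = 22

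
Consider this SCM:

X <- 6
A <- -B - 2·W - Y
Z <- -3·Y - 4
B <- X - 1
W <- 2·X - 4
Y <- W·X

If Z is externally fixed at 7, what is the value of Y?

do(Z=7) replaces the equation Z <- -3·Y - 4 with the constant Z = 7.
Y is not downstream of the intervention, so its value is determined by the original equations.
W = 2·X - 4  [with X=6]  = 8
Y = W·X  [with W=8, X=6]  = 48

48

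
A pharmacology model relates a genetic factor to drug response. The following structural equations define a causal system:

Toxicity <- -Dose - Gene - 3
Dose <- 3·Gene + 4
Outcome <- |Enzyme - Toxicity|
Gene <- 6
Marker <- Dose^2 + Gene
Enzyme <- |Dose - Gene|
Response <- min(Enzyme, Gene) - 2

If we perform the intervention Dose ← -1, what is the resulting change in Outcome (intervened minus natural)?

Under do(Dose=-1), the mechanism Dose <- 3·Gene + 4 is discarded; Dose is fixed at -1.
Enzyme = |Dose - Gene|  [with Dose=-1, Gene=6]  = 7
Toxicity = -Dose - Gene - 3  [with Dose=-1, Gene=6]  = -8
Outcome = |Enzyme - Toxicity|  [with Enzyme=7, Toxicity=-8]  = 15
Without intervention: Dose = 3·Gene + 4  [with Gene=6]  = 22; Enzyme = |Dose - Gene|  [with Dose=22, Gene=6]  = 16; Toxicity = -Dose - Gene - 3  [with Dose=22, Gene=6]  = -31; Outcome = |Enzyme - Toxicity|  [with Enzyme=16, Toxicity=-31]  = 47.
Change = 15 − 47 = -32.

-32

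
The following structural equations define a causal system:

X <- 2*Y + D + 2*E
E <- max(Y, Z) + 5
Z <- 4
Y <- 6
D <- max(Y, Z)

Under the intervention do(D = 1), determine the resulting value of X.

Intervening sets D = 1 and removes its equation (D <- max(Y, Z)).
E = max(Y, Z) + 5  [with Y=6, Z=4]  = 11
X = 2*Y + D + 2*E  [with Y=6, D=1, E=11]  = 35

35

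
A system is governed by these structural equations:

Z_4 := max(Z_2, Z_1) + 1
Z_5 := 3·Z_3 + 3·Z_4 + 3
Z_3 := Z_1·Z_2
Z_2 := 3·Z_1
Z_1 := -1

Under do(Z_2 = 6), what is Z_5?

do(Z_2=6) replaces the equation Z_2 := 3·Z_1 with the constant Z_2 = 6.
Z_3 = Z_1·Z_2  [with Z_1=-1, Z_2=6]  = -6
Z_4 = max(Z_2, Z_1) + 1  [with Z_2=6, Z_1=-1]  = 7
Z_5 = 3·Z_3 + 3·Z_4 + 3  [with Z_3=-6, Z_4=7]  = 6

6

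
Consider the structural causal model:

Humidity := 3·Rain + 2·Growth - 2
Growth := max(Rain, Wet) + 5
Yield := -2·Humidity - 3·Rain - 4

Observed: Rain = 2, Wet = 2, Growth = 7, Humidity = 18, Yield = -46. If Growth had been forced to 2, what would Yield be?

do(Growth=2) replaces the equation Growth := max(Rain, Wet) + 5 with the constant Growth = 2.
Humidity = 3·Rain + 2·Growth - 2  [with Rain=2, Growth=2]  = 8
Yield = -2·Humidity - 3·Rain - 4  [with Humidity=8, Rain=2]  = -26

-26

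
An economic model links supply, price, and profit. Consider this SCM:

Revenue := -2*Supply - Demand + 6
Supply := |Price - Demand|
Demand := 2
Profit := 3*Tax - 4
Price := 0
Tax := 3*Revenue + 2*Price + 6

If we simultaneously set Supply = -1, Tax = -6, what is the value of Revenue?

6

The joint intervention fixes Supply = -1, Tax = -6, removing each variable's own equation.
Revenue = -2*Supply - Demand + 6  [with Supply=-1, Demand=2]  = 6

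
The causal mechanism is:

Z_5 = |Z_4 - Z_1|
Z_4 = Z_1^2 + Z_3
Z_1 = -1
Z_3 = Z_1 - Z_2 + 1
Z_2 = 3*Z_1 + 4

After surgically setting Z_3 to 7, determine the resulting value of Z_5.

9

do(Z_3=7) replaces the equation Z_3 = Z_1 - Z_2 + 1 with the constant Z_3 = 7.
Z_4 = Z_1^2 + Z_3  [with Z_1=-1, Z_3=7]  = 8
Z_5 = |Z_4 - Z_1|  [with Z_4=8, Z_1=-1]  = 9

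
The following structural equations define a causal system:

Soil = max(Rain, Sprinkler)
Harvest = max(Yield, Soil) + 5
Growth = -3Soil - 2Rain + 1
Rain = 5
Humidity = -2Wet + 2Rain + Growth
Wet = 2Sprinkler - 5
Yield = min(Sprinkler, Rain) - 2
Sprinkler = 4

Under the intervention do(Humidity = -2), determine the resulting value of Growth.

do(Humidity=-2) replaces the equation Humidity = -2Wet + 2Rain + Growth with the constant Humidity = -2.
Since Growth is not a descendant of the intervened variable, it is unaffected.
Soil = max(Rain, Sprinkler)  [with Rain=5, Sprinkler=4]  = 5
Growth = -3Soil - 2Rain + 1  [with Soil=5, Rain=5]  = -24

-24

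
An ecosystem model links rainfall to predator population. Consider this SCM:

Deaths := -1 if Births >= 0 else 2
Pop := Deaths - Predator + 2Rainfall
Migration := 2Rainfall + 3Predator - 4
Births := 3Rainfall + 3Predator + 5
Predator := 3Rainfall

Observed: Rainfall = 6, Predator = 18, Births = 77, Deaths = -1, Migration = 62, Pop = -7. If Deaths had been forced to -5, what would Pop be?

Under do(Deaths=-5), the mechanism Deaths := -1 if Births >= 0 else 2 is discarded; Deaths is fixed at -5.
Predator = 3Rainfall  [with Rainfall=6]  = 18
Pop = Deaths - Predator + 2Rainfall  [with Deaths=-5, Predator=18, Rainfall=6]  = -11

-11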